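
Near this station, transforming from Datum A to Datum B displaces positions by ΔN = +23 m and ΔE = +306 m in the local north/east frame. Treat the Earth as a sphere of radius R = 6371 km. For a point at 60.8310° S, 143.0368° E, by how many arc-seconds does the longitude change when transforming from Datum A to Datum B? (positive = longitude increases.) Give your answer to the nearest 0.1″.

Δλ = 20.3″

At latitude -60.8310°, cos φ = 0.487387.
One radian of longitude at latitude φ spans R cos φ, so Δλ = ΔE / (R cos φ) = 306.0 / (6371000 × 0.487387) = 9.8546e-05 rad = 20.327″.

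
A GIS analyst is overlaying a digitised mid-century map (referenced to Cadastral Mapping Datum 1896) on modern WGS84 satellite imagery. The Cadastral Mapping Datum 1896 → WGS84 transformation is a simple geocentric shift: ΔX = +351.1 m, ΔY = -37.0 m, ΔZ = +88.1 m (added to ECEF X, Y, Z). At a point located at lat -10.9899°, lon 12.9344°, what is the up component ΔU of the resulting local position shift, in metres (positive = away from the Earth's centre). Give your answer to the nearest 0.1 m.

At φ = -10.9899°, λ = 12.9344°: sin φ = -0.190636, cos φ = 0.981661, sin λ = 0.223835, cos λ = 0.974627.
ΔU = cos φ cos λ·ΔX + cos φ sin λ·ΔY + sin φ·ΔZ = (0.981661)(0.974627)(351.1) + (0.981661)(0.223835)(-37.0) + (-0.190636)(88.1) = 310.99 m.

ΔU = 311.0 m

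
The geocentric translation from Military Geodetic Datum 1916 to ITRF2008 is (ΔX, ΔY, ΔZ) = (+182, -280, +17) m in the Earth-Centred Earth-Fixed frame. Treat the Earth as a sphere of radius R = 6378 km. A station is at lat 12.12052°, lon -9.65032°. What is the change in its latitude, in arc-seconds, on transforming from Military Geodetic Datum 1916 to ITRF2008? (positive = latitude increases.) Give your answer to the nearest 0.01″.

Δφ = -1.00″

sin φ = 0.209969, cos φ = 0.977708, sin λ = -0.167635, cos λ = 0.985849.
North component: ΔN = −sin φ cos λ·ΔX − sin φ sin λ·ΔY + cos φ·ΔZ = −(0.209969)(0.985849)(182) − (0.209969)(-0.167635)(-280) + (0.977708)(17) = -30.91 m.
1° of latitude spans πR/180 = 111317 m, so Δφ = -30.91 / 111317 × 3600 = -1.000″.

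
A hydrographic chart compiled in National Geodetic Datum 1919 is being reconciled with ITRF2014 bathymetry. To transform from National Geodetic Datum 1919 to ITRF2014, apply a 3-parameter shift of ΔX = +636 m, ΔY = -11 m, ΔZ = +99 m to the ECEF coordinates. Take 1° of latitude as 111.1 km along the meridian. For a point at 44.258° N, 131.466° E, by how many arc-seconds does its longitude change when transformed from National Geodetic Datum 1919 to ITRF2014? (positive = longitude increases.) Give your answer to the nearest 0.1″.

sin φ = 0.697890, cos φ = 0.716205, sin λ = 0.749349, cos λ = -0.662175.
East component: ΔE = −sin λ·ΔX + cos λ·ΔY = −(0.749349)(636) + (-0.662175)(-11) = -469.30 m.
1° of latitude spans 111100 m; at latitude φ, 1° of longitude spans that × cos φ = 79570.3 m, so Δλ = -469.30 / 79570.3 × 3600 = -21.233″.

Δλ = -21.2″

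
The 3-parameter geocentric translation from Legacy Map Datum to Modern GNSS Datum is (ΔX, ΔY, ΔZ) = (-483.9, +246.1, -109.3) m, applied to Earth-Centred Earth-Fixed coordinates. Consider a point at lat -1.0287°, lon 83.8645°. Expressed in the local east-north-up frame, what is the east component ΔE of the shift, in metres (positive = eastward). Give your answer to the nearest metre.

ΔE = 507 m

The local east axis at (φ, λ) is (−sin λ, cos λ, 0), so ΔE = −sin(83.8645°)·(-483.9) + cos(83.8645°)·246.1 = 507.43 m.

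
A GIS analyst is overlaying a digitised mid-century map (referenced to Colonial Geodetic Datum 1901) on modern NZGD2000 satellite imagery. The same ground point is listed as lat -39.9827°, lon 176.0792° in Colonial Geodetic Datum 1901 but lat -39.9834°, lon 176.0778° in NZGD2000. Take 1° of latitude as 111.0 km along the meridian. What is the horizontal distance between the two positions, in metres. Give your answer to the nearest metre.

142 m

Δφ = -39.9834° − -39.9827° = -0.0007°; Δλ = 176.0778° − 176.0792° = -0.0014°.
ΔN = Δφ × 111000 = -77.7 m; ΔE = Δλ × 111000 × cos(-39.9827°) = -0.0014 × 111000 × 0.766238 = -119.1 m.
Distance = √(ΔE² + ΔN²) = √((-119.1)² + (-77.7)²) = 142.2 m.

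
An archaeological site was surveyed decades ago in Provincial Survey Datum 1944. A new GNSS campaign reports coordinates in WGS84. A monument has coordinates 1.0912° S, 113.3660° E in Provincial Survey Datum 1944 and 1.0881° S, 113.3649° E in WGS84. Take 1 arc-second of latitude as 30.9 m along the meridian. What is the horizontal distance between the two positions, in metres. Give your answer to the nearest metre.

366 m

Δφ = -1.0881° − -1.0912° = +0.0031°; Δλ = 113.3649° − 113.3660° = -0.0011°.
1° of latitude = 3600 × 30.90 = 111240 m.
ΔN = Δφ × 111240 = 344.8 m; ΔE = Δλ × 111240 × cos(-1.0912°) = -0.0011 × 111240 × 0.999819 = -122.3 m.
Distance = √(ΔE² + ΔN²) = √((-122.3)² + 344.8²) = 365.9 m.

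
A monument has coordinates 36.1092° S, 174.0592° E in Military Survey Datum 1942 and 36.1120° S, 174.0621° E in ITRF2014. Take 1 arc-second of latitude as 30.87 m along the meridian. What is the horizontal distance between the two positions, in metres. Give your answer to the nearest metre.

406 m

Δφ = -36.1120° − -36.1092° = -0.0028°; Δλ = 174.0621° − 174.0592° = +0.0029°.
1° of latitude = 3600 × 30.87 = 111132 m.
ΔN = Δφ × 111132 = -311.2 m; ΔE = Δλ × 111132 × cos(-36.1092°) = +0.0029 × 111132 × 0.807895 = 260.4 m.
Distance = √(ΔE² + ΔN²) = √(260.4² + (-311.2)²) = 405.7 m.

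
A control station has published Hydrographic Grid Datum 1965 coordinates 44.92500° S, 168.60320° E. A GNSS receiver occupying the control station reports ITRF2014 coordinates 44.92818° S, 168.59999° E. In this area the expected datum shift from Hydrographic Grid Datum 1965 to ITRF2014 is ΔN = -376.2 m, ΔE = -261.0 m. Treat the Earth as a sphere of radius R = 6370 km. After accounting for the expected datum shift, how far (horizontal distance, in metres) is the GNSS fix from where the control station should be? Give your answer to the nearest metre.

Observed coordinate differences: Δφ = -0.00318°, Δλ = -0.00321°.
Converting to metres (1° lat = 111177 m, cos φ = 0.708032): observed ΔN = -353.5 m, observed ΔE = -252.7 m.
Subtracting the expected shift leaves a residual of -353.5 − (-376.2) = 22.7 m north and -252.7 − (-261.0) = 8.3 m east.
Residual distance = √(22.7² + 8.3²) = 24.1 m.

24 m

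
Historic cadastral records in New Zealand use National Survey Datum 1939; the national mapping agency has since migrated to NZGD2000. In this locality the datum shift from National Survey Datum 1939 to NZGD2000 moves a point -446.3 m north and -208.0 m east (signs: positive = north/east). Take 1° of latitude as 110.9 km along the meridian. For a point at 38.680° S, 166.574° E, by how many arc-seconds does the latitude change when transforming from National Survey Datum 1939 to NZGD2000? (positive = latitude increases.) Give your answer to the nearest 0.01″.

1° of latitude = 110.9 km, so Δφ = -446.3 / 110900 = -0.0040243° = -14.488″.

Δφ = -14.49″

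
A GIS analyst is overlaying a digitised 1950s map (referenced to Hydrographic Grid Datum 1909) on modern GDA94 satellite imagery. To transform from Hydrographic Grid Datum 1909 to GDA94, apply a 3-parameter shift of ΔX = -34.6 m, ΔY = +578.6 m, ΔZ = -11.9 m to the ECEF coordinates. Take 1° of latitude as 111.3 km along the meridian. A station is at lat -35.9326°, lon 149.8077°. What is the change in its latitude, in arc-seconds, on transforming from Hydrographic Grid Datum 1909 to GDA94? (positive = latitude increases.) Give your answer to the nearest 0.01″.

sin φ = -0.586833, cos φ = 0.809708, sin λ = 0.502904, cos λ = -0.864342.
North component: ΔN = −sin φ cos λ·ΔX − sin φ sin λ·ΔY + cos φ·ΔZ = −(-0.586833)(-0.864342)(-34.6) − (-0.586833)(0.502904)(578.6) + (0.809708)(-11.9) = 178.67 m.
1° of latitude spans 111300 m, so Δφ = 178.67 / 111300 × 3600 = 5.779″.

Δφ = 5.78″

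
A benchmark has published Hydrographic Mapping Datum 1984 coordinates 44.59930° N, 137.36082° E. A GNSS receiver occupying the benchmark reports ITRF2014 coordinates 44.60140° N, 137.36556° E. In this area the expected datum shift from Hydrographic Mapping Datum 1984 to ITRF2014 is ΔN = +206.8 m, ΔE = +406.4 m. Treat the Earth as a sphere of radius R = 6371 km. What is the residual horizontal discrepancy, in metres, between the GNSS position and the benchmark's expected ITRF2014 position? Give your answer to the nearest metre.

Observed coordinate differences: Δφ = +0.00210°, Δλ = +0.00474°.
Converting to metres (1° lat = 111195 m, cos φ = 0.712035): observed ΔN = 233.5 m, observed ΔE = 375.3 m.
Subtracting the expected shift leaves a residual of 233.5 − (206.8) = 26.7 m north and 375.3 − (406.4) = -31.1 m east.
Residual distance = √(26.7² + (-31.1)²) = 41.0 m.

41 m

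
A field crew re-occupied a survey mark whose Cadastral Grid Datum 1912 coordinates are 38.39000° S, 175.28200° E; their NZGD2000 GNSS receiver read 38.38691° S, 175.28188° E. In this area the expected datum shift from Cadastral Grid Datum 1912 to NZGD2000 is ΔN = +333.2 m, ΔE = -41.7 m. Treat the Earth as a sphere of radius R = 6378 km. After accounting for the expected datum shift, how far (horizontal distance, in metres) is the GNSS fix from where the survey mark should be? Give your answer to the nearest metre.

33 m

Observed coordinate differences: Δφ = +0.00309°, Δλ = -0.00012°.
Converting to metres (1° lat = 111317 m, cos φ = 0.783802): observed ΔN = 344.0 m, observed ΔE = -10.5 m.
Subtracting the expected shift leaves a residual of 344.0 − (333.2) = 10.8 m north and -10.5 − (-41.7) = 31.2 m east.
Residual distance = √(10.8² + 31.2²) = 33.0 m.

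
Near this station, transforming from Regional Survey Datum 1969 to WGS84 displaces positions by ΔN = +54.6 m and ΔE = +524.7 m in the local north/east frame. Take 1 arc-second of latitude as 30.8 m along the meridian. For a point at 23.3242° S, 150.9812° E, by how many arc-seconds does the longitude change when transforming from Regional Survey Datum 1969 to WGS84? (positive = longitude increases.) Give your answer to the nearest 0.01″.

Δλ = 18.55″

At latitude -23.3242°, cos φ = 0.918279.
1″ of longitude at this latitude = 30.80 × cos φ = 28.2830 m, so Δλ = 524.7 / 28.2830 = 18.552″.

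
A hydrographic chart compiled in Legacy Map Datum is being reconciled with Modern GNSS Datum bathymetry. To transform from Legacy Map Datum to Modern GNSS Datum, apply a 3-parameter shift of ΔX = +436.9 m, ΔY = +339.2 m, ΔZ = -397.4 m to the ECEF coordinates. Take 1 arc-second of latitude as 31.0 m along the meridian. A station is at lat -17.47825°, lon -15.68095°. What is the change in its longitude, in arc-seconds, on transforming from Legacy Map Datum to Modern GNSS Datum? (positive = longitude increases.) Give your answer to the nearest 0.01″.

sin φ = -0.300344, cos φ = 0.953831, sin λ = -0.270280, cos λ = 0.962782.
East component: ΔE = −sin λ·ΔX + cos λ·ΔY = −(-0.270280)(436.9) + (0.962782)(339.2) = 444.66 m.
1° of latitude spans 3600 × 31.00 = 111600 m; at latitude φ, 1° of longitude spans that × cos φ = 106447.5 m, so Δλ = 444.66 / 106447.5 × 3600 = 15.038″.

Δλ = 15.04″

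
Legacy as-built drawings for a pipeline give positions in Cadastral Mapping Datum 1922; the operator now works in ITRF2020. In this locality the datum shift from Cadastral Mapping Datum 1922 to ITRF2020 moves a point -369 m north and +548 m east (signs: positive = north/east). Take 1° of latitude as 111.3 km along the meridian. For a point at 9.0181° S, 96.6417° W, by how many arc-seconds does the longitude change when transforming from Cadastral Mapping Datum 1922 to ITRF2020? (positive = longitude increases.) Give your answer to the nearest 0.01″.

Δλ = 17.95″

At latitude -9.0181°, cos φ = 0.987639.
1° of longitude at this latitude = 111.3 × cos φ = 109.92 km, so Δλ = 548.0 / 109924.2 = 0.0049853° = 17.947″.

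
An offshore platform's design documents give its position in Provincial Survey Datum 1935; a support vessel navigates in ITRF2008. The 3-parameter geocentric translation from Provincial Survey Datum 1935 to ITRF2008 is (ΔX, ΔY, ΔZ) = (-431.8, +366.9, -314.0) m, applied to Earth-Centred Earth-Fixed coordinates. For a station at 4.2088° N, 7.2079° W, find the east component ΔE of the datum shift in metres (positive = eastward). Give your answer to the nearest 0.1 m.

At φ = 4.2088°, λ = -7.2079°: sin φ = 0.073391, cos φ = 0.997303, sin λ = -0.125470, cos λ = 0.992097.
ΔE = −sin λ·ΔX + cos λ·ΔY = −(-0.125470)·(-431.8) + (0.992097)·(366.9) = 309.82 m.

ΔE = 309.8 m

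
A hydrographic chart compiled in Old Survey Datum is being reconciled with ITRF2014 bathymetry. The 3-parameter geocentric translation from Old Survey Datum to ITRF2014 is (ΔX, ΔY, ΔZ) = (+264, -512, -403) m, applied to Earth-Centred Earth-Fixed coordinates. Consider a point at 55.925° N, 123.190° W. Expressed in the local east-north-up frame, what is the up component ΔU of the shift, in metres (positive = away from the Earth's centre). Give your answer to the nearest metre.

ΔU = -175 m

The local up (radial) axis is (cos φ cos λ, cos φ sin λ, sin φ), giving ΔU = -80.970 + 240.063 − 333.807 = -174.71 m.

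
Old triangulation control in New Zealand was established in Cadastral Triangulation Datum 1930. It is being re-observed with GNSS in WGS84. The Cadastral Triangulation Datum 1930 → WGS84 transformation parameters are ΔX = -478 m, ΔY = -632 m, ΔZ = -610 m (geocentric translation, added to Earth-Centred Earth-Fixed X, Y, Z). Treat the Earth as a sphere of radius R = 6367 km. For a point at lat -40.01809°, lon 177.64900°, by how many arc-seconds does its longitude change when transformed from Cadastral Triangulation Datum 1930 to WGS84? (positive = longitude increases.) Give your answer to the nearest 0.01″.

Δλ = 27.54″

sin φ = -0.643029, cos φ = 0.765841, sin λ = 0.041021, cos λ = -0.999158.
East component: ΔE = −sin λ·ΔX + cos λ·ΔY = −(0.041021)(-478) + (-0.999158)(-632) = 651.08 m.
1° of latitude spans πR/180 = 111125 m; at latitude φ, 1° of longitude spans that × cos φ = 85104.2 m, so Δλ = 651.08 / 85104.2 × 3600 = 27.541″.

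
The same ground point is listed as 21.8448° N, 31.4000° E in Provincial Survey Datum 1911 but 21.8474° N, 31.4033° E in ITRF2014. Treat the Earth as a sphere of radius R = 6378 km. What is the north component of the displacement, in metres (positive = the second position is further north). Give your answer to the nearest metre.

Δφ = 21.8474° − 21.8448° = +0.0026°; Δλ = 31.4033° − 31.4000° = +0.0033°.
1° along a meridian = πR/180 = 111317 m.
ΔN = Δφ × 111317 = 289.4 m; ΔE = Δλ × 111317 × cos(21.8448°) = +0.0033 × 111317 × 0.928195 = 341.0 m.

ΔN = 289 m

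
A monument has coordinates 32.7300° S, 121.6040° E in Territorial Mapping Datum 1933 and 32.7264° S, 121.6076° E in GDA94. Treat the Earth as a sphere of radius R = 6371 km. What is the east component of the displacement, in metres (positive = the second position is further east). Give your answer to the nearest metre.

Δφ = -32.7264° − -32.7300° = +0.0036°; Δλ = 121.6076° − 121.6040° = +0.0036°.
1° along a meridian = πR/180 = 111195 m.
ΔN = Δφ × 111195 = 400.3 m; ΔE = Δλ × 111195 × cos(-32.7300°) = +0.0036 × 111195 × 0.841228 = 336.7 m.

ΔE = 337 m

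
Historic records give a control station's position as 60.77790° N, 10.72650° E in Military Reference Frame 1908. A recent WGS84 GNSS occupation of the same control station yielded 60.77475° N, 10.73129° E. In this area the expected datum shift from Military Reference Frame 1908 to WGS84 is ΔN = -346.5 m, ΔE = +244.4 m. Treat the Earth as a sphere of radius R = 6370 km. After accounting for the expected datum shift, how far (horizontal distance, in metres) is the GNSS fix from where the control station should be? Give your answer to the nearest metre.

Observed coordinate differences: Δφ = -0.00315°, Δλ = +0.00479°.
Converting to metres (1° lat = 111177 m, cos φ = 0.488196): observed ΔN = -350.2 m, observed ΔE = 260.0 m.
Subtracting the expected shift leaves a residual of -350.2 − (-346.5) = -3.7 m north and 260.0 − (244.4) = 15.6 m east.
Residual distance = √((-3.7)² + 15.6²) = 16.0 m.

16 m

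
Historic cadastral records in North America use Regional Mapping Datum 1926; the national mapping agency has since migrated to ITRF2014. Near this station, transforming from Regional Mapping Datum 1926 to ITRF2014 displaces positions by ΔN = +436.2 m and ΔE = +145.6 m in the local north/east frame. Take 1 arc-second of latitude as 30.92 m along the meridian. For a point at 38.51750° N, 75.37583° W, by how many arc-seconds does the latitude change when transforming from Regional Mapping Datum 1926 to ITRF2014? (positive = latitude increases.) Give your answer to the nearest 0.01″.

Δφ = 14.11″

1″ of latitude = 30.92 m, so Δφ = 436.2 / 30.92 = 14.107″.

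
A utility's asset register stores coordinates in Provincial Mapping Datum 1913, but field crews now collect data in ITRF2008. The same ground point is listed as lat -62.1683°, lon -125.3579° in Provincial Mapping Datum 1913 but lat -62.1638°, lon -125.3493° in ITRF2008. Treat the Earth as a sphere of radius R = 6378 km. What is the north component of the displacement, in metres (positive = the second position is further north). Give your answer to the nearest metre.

ΔN = 501 m

Δφ = -62.1638° − -62.1683° = +0.0045°; Δλ = -125.3493° − -125.3579° = +0.0086°.
1° along a meridian = πR/180 = 111317 m.
ΔN = Δφ × 111317 = 500.9 m; ΔE = Δλ × 111317 × cos(-62.1683°) = +0.0086 × 111317 × 0.466876 = 447.0 m.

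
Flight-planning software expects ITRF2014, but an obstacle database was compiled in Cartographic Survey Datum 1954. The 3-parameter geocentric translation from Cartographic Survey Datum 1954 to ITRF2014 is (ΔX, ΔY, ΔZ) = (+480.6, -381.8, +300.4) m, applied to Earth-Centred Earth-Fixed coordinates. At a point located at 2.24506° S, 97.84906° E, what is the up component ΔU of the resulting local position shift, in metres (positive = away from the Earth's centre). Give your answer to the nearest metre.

ΔU = -455 m

At φ = -2.24506°, λ = 97.84906°: sin φ = -0.039174, cos φ = 0.999232, sin λ = 0.990631, cos λ = -0.136564.
ΔU = cos φ cos λ·ΔX + cos φ sin λ·ΔY + sin φ·ΔZ = (0.999232)(-0.136564)(480.6) + (0.999232)(0.990631)(-381.8) + (-0.039174)(300.4) = -455.28 m.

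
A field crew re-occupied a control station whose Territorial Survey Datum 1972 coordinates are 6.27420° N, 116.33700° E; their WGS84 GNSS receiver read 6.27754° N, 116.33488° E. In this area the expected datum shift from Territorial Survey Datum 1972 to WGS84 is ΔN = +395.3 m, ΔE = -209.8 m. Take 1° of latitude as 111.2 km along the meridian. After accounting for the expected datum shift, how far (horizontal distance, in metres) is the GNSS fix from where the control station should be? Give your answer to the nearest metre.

34 m

Observed coordinate differences: Δφ = +0.00334°, Δλ = -0.00212°.
Converting to metres (1° lat = 111200 m, cos φ = 0.994010): observed ΔN = 371.4 m, observed ΔE = -234.3 m.
Subtracting the expected shift leaves a residual of 371.4 − (395.3) = -23.9 m north and -234.3 − (-209.8) = -24.5 m east.
Residual distance = √((-23.9)² + (-24.5)²) = 34.2 m.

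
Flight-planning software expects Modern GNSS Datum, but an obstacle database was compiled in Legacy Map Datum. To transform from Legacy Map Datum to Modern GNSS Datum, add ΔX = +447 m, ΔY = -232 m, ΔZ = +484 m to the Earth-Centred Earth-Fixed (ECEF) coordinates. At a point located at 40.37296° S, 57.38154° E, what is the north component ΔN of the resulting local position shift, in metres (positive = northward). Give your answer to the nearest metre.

ΔN = 398 m

The local north axis is (−sin φ cos λ, −sin φ sin λ, cos φ), giving ΔN = 156.079 − 126.578 + 368.733 = 398.23 m.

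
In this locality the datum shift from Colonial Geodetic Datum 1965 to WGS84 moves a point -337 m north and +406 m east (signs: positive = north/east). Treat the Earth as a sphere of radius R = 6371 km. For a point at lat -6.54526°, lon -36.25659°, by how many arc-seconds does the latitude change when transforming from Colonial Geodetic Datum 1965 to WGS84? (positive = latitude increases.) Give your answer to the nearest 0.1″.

Δφ = -10.9″

On a sphere of radius R, 1 rad of latitude = R, so Δφ = ΔN / R = -337.0 / 6371000 = -5.2896e-05 rad = -10.911″.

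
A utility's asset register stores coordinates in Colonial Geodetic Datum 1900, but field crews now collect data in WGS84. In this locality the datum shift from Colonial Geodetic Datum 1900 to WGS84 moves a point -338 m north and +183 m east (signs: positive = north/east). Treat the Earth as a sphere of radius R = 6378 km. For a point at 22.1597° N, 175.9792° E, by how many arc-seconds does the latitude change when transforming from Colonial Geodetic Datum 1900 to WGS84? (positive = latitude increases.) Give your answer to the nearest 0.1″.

On a sphere of radius R, 1 rad of latitude = R, so Δφ = ΔN / R = -338.0 / 6378000 = -5.2995e-05 rad = -10.931″.

Δφ = -10.9″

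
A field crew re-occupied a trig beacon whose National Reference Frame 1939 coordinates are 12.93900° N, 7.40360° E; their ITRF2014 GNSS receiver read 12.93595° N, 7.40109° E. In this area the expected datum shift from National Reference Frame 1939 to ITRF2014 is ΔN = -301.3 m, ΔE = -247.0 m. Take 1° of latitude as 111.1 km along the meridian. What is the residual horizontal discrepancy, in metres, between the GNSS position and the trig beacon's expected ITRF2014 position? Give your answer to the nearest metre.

45 m

Observed coordinate differences: Δφ = -0.00305°, Δλ = -0.00251°.
Converting to metres (1° lat = 111100 m, cos φ = 0.974609): observed ΔN = -338.9 m, observed ΔE = -271.8 m.
Subtracting the expected shift leaves a residual of -338.9 − (-301.3) = -37.6 m north and -271.8 − (-247.0) = -24.8 m east.
Residual distance = √((-37.6)² + (-24.8)²) = 45.0 m.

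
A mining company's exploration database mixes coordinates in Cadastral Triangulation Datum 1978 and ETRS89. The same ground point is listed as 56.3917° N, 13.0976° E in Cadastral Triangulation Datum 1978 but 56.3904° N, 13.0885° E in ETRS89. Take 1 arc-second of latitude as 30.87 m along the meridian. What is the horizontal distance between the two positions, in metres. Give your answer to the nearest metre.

Δφ = 56.3904° − 56.3917° = -0.0013°; Δλ = 13.0885° − 13.0976° = -0.0091°.
1° of latitude = 3600 × 30.87 = 111132 m.
ΔN = Δφ × 111132 = -144.5 m; ΔE = Δλ × 111132 × cos(56.3917°) = -0.0091 × 111132 × 0.553512 = -559.8 m.
Distance = √(ΔE² + ΔN²) = √((-559.8)² + (-144.5)²) = 578.1 m.

578 m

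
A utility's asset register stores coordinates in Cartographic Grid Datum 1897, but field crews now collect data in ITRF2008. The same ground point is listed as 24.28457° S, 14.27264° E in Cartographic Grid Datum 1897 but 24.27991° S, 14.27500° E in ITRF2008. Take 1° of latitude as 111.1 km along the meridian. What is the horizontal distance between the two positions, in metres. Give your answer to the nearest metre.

570 m

Δφ = -24.27991° − -24.28457° = +0.00466°; Δλ = 14.27500° − 14.27264° = +0.00236°.
ΔN = Δφ × 111100 = 517.7 m; ΔE = Δλ × 111100 × cos(-24.28457°) = +0.00236 × 111100 × 0.911514 = 239.0 m.
Distance = √(ΔE² + ΔN²) = √(239.0² + 517.7²) = 570.2 m.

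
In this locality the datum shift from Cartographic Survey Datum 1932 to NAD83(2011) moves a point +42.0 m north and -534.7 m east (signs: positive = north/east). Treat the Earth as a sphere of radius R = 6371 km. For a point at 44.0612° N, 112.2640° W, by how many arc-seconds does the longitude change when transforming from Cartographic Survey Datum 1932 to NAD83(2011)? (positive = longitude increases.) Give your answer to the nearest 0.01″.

At latitude 44.0612°, cos φ = 0.718597.
One radian of longitude at latitude φ spans R cos φ, so Δλ = ΔE / (R cos φ) = -534.7 / (6371000 × 0.718597) = -1.1679e-04 rad = -24.090″.

Δλ = -24.09″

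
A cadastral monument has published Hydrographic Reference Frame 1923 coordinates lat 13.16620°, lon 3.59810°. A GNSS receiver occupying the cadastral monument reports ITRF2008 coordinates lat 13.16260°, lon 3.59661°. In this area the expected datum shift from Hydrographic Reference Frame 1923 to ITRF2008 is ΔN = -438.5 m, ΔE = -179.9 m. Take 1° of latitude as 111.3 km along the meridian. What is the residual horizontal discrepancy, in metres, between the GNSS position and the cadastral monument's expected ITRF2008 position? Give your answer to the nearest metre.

42 m

Observed coordinate differences: Δφ = -0.00360°, Δλ = -0.00149°.
Converting to metres (1° lat = 111300 m, cos φ = 0.973713): observed ΔN = -400.7 m, observed ΔE = -161.5 m.
Subtracting the expected shift leaves a residual of -400.7 − (-438.5) = 37.8 m north and -161.5 − (-179.9) = 18.4 m east.
Residual distance = √(37.8² + 18.4²) = 42.1 m.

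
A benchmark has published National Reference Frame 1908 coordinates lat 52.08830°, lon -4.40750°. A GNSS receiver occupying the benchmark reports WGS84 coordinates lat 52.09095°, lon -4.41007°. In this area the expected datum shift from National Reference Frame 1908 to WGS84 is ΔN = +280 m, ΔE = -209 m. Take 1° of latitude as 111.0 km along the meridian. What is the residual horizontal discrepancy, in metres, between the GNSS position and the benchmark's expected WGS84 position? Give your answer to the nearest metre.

Observed coordinate differences: Δφ = +0.00265°, Δλ = -0.00257°.
Converting to metres (1° lat = 111000 m, cos φ = 0.614446): observed ΔN = 294.2 m, observed ΔE = -175.3 m.
Subtracting the expected shift leaves a residual of 294.2 − (280) = 14.2 m north and -175.3 − (-209) = 33.7 m east.
Residual distance = √(14.2² + 33.7²) = 36.6 m.

37 m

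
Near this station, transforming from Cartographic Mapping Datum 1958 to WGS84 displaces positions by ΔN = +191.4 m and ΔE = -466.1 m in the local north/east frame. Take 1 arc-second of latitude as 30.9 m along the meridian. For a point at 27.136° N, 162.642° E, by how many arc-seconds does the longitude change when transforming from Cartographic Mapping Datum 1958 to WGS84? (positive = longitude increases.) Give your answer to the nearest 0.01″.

At latitude 27.136°, cos φ = 0.889926.
1″ of longitude at this latitude = 30.90 × cos φ = 27.4987 m, so Δλ = -466.1 / 27.4987 = -16.950″.

Δλ = -16.95″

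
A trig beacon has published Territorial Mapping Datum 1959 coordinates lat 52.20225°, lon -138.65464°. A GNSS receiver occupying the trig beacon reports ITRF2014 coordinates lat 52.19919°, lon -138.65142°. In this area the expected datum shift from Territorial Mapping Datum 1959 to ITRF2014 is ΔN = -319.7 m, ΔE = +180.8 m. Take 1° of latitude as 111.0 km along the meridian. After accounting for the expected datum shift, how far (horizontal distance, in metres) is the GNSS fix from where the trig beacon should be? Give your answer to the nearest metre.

43 m

Observed coordinate differences: Δφ = -0.00306°, Δλ = +0.00322°.
Converting to metres (1° lat = 111000 m, cos φ = 0.612876): observed ΔN = -339.7 m, observed ΔE = 219.1 m.
Subtracting the expected shift leaves a residual of -339.7 − (-319.7) = -20.0 m north and 219.1 − (180.8) = 38.3 m east.
Residual distance = √((-20.0)² + 38.3²) = 43.1 m.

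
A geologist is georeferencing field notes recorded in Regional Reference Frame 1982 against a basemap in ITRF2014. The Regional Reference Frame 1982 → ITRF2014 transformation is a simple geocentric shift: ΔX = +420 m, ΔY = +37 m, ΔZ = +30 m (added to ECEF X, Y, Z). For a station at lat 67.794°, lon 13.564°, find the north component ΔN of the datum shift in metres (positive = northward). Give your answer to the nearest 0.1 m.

ΔN = -374.7 m

The local north axis is (−sin φ cos λ, −sin φ sin λ, cos φ), giving ΔN = -378.003 − 8.034 + 11.338 = -374.70 m.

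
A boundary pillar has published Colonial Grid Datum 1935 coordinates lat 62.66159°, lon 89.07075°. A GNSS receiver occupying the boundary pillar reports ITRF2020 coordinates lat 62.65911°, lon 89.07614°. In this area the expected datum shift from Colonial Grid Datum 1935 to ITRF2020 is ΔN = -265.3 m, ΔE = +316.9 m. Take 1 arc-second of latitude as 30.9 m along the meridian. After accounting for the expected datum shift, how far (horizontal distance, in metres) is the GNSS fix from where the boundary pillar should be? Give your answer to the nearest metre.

Observed coordinate differences: Δφ = -0.00248°, Δλ = +0.00539°.
Converting to metres (1° lat = 111240 m, cos φ = 0.459245): observed ΔN = -275.9 m, observed ΔE = 275.4 m.
Subtracting the expected shift leaves a residual of -275.9 − (-265.3) = -10.6 m north and 275.4 − (316.9) = -41.5 m east.
Residual distance = √((-10.6)² + (-41.5)²) = 42.9 m.

43 m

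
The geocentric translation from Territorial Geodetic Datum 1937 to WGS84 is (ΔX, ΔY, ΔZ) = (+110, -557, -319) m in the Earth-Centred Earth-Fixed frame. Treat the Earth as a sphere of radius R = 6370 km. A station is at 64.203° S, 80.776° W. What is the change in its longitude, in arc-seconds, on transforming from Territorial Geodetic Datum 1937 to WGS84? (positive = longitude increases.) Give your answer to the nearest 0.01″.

Δλ = 1.44″

sin φ = -0.900342, cos φ = 0.435184, sin λ = -0.987069, cos λ = 0.160295.
East component: ΔE = −sin λ·ΔX + cos λ·ΔY = −(-0.987069)(110) + (0.160295)(-557) = 19.29 m.
1° of latitude spans πR/180 = 111177 m; at latitude φ, 1° of longitude spans that × cos φ = 48382.7 m, so Δλ = 19.29 / 48382.7 × 3600 = 1.436″.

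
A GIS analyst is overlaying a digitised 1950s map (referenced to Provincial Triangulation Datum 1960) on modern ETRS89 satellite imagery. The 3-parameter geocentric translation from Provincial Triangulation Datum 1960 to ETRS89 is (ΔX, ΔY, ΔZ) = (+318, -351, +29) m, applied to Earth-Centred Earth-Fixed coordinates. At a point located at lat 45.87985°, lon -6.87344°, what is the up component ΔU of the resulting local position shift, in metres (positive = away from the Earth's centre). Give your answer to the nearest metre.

ΔU = 270 m

At φ = 45.87985°, λ = -6.87344°: sin φ = 0.717882, cos φ = 0.696165, sin λ = -0.119677, cos λ = 0.992813.
ΔU = cos φ cos λ·ΔX + cos φ sin λ·ΔY + sin φ·ΔZ = (0.696165)(0.992813)(318) + (0.696165)(-0.119677)(-351) + (0.717882)(29) = 269.85 m.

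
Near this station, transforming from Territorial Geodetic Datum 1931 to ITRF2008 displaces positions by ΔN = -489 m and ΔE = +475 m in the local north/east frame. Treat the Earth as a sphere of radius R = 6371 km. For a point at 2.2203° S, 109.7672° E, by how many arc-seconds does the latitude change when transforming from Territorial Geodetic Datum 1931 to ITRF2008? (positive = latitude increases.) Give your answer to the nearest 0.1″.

On a sphere of radius R, 1 rad of latitude = R, so Δφ = ΔN / R = -489.0 / 6371000 = -7.6754e-05 rad = -15.832″.

Δφ = -15.8″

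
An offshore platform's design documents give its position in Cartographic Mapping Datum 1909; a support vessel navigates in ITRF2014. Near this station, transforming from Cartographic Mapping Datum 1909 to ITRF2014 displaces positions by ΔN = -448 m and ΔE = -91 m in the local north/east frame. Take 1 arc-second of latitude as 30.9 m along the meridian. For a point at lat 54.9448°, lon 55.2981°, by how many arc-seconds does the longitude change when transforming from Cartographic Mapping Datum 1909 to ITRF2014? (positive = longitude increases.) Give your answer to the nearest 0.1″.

Δλ = -5.1″

At latitude 54.9448°, cos φ = 0.574365.
1″ of longitude at this latitude = 30.90 × cos φ = 17.7479 m, so Δλ = -91.0 / 17.7479 = -5.127″.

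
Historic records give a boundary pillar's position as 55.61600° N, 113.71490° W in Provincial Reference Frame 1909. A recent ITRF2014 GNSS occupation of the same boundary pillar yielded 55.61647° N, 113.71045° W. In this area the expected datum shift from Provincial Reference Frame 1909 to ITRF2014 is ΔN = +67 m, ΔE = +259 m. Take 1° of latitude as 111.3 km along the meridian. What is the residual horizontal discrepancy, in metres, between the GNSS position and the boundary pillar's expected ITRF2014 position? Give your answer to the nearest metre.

Observed coordinate differences: Δφ = +0.00047°, Δλ = +0.00445°.
Converting to metres (1° lat = 111300 m, cos φ = 0.564737): observed ΔN = 52.3 m, observed ΔE = 279.7 m.
Subtracting the expected shift leaves a residual of 52.3 − (67) = -14.7 m north and 279.7 − (259) = 20.7 m east.
Residual distance = √((-14.7)² + 20.7²) = 25.4 m.

25 m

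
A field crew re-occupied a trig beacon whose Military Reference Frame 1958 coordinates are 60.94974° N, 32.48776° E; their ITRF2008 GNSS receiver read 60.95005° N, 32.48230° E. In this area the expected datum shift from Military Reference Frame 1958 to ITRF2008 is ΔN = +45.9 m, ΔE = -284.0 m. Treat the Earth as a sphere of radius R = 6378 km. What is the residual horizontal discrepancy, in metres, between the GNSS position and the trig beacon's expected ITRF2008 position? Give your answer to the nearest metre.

16 m

Observed coordinate differences: Δφ = +0.00031°, Δλ = -0.00546°.
Converting to metres (1° lat = 111317 m, cos φ = 0.485577): observed ΔN = 34.5 m, observed ΔE = -295.1 m.
Subtracting the expected shift leaves a residual of 34.5 − (45.9) = -11.4 m north and -295.1 − (-284.0) = -11.1 m east.
Residual distance = √((-11.4)² + (-11.1)²) = 15.9 m.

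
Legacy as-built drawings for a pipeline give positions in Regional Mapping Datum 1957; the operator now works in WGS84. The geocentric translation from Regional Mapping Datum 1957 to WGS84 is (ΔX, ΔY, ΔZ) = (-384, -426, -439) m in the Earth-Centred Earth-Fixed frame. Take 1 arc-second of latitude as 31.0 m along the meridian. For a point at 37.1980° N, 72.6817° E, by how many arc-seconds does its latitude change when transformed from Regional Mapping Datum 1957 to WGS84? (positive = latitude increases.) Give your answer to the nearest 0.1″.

Δφ = -1.1″

sin φ = 0.604571, cos φ = 0.796551, sin λ = 0.954666, cos λ = 0.297680.
North component: ΔN = −sin φ cos λ·ΔX − sin φ sin λ·ΔY + cos φ·ΔZ = −(0.604571)(0.297680)(-384) − (0.604571)(0.954666)(-426) + (0.796551)(-439) = -34.71 m.
1° of latitude spans 3600 × 31.00 = 111600 m, so Δφ = -34.71 / 111600 × 3600 = -1.120″.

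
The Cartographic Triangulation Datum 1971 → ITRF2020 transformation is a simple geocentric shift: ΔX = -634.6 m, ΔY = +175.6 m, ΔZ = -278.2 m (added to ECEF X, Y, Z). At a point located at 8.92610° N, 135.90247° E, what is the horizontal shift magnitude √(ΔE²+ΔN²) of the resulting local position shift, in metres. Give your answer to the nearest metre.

482 m

At φ = 8.92610°, λ = 135.90247°: sin φ = 0.155160, cos φ = 0.987889, sin λ = 0.695882, cos λ = -0.718156.
ΔE = −sin λ·ΔX + cos λ·ΔY = −(0.695882)·(-634.6) + (-0.718156)·(175.6) = 315.50 m.
ΔN = −sin φ cos λ·ΔX − sin φ sin λ·ΔY + cos φ·ΔZ = −(0.155160)(-0.718156)(-634.6) − (0.155160)(0.695882)(175.6) + (0.987889)(-278.2) = -364.50 m.
Horizontal magnitude = √(ΔE² + ΔN²) = √(315.50² + (-364.50)²) = 482.08 m.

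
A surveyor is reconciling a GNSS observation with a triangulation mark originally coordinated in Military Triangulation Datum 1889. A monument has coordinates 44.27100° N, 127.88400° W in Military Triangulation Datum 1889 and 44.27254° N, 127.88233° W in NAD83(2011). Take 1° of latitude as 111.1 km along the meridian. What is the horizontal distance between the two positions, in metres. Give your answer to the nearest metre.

Δφ = 44.27254° − 44.27100° = +0.00154°; Δλ = -127.88233° − -127.88400° = +0.00167°.
ΔN = Δφ × 111100 = 171.1 m; ΔE = Δλ × 111100 × cos(44.27100°) = +0.00167 × 111100 × 0.716046 = 132.9 m.
Distance = √(ΔE² + ΔN²) = √(132.9² + 171.1²) = 216.6 m.

217 m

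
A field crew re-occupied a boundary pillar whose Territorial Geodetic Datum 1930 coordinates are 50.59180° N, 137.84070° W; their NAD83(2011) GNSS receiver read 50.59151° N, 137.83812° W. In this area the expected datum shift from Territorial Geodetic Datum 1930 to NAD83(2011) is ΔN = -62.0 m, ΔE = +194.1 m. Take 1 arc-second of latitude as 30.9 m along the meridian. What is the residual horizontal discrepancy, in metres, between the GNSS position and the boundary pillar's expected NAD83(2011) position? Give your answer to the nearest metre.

Observed coordinate differences: Δφ = -0.00029°, Δλ = +0.00258°.
Converting to metres (1° lat = 111240 m, cos φ = 0.634841): observed ΔN = -32.3 m, observed ΔE = 182.2 m.
Subtracting the expected shift leaves a residual of -32.3 − (-62.0) = 29.7 m north and 182.2 − (194.1) = -11.9 m east.
Residual distance = √(29.7² + (-11.9)²) = 32.0 m.

32 m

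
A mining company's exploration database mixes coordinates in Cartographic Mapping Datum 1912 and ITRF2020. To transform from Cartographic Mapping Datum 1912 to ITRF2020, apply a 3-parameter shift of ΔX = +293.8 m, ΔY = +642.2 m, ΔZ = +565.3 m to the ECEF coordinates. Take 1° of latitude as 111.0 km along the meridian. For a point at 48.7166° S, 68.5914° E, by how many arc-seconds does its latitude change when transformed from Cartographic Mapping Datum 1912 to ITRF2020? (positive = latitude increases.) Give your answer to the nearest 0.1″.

Δφ = 29.3″

sin φ = -0.751455, cos φ = 0.659784, sin λ = 0.931001, cos λ = 0.365017.
North component: ΔN = −sin φ cos λ·ΔX − sin φ sin λ·ΔY + cos φ·ΔZ = −(-0.751455)(0.365017)(293.8) − (-0.751455)(0.931001)(642.2) + (0.659784)(565.3) = 902.85 m.
1° of latitude spans 111000 m, so Δφ = 902.85 / 111000 × 3600 = 29.282″.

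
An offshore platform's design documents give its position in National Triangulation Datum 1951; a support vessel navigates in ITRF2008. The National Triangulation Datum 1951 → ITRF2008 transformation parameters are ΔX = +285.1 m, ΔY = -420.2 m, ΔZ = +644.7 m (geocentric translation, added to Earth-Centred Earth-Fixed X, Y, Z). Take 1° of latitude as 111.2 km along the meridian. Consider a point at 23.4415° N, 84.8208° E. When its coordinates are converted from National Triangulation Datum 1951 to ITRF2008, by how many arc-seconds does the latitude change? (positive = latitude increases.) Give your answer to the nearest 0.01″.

sin φ = 0.397813, cos φ = 0.917467, sin λ = 0.995917, cos λ = 0.090271.
North component: ΔN = −sin φ cos λ·ΔX − sin φ sin λ·ΔY + cos φ·ΔZ = −(0.397813)(0.090271)(285.1) − (0.397813)(0.995917)(-420.2) + (0.917467)(644.7) = 747.73 m.
1° of latitude spans 111200 m, so Δφ = 747.73 / 111200 × 3600 = 24.207″.

Δφ = 24.21″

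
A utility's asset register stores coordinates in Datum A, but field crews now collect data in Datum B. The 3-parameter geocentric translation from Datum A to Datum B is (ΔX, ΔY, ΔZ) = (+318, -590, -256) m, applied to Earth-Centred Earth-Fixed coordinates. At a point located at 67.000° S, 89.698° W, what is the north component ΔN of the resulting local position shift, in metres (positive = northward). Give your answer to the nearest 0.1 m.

ΔN = 444.6 m

At φ = -67.000°, λ = -89.698°: sin φ = -0.920505, cos φ = 0.390731, sin λ = -0.999986, cos λ = 0.005271.
ΔN = −sin φ cos λ·ΔX − sin φ sin λ·ΔY + cos φ·ΔZ = −(-0.920505)(0.005271)(318) − (-0.920505)(-0.999986)(-590) + (0.390731)(-256) = 444.61 m.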